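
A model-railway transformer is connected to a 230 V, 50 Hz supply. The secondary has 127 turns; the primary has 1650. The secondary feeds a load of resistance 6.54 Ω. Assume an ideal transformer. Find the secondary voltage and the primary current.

V_s ≈ 17.7 V, I_p ≈ 0.208 A

V_s = V_p × N_s/N_p = 230 × 127/1650 = 17.703 V.
I_s = V_s/R = 17.703/6.54 = 2.7069 A.
I_p = I_s × N_s/N_p = 2.7069 × 127/1650 = 0.208 A.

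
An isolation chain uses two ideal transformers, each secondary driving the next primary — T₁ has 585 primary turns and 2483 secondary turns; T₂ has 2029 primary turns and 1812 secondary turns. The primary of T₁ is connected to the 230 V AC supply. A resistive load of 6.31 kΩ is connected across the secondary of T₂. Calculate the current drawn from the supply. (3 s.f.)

I_supply ≈ 0.524 A

Secondary of T₁: V = 230.00 × 2483/585 = 976.22 V.
Secondary of T₂: V = 976.22 × 1812/2029 = 871.82 V.
I_load = 871.82/6310 = 0.13816 A, so P_out = 871.82 × 0.13816 = 120.45 W.
All ideal ⇒ P_in = P_out, so I_supply = 120.45/230 = 0.524 A.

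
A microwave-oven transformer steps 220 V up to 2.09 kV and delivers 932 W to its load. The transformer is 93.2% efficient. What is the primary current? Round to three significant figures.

P_in = P_out/η = 932/0.932 = 1000.0 W.
I_p = P_in/V_p = 1000.0/220 = 4.55 A.

I_p ≈ 4.55 A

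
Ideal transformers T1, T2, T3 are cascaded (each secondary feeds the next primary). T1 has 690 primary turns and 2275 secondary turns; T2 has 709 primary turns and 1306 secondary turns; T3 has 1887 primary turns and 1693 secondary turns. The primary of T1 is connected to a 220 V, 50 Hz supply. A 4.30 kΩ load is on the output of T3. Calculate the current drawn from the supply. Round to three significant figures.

After T1: V = 220.00 × 2275/690 = 725.36 V.
After T2: V = 725.36 × 1306/709 = 1336.1 V.
After T3: V = 1336.1 × 1693/1887 = 1198.8 V.
I_load = 1198.8/4300 = 0.27878 A, so P_out = 1198.8 × 0.27878 = 334.20 W.
All ideal ⇒ P_in = P_out, so I_supply = 334.20/220 = 1.52 A.

I_supply ≈ 1.52 A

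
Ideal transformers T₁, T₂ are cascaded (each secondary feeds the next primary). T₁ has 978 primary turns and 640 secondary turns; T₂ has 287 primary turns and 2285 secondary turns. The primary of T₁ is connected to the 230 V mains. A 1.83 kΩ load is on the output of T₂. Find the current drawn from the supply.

I_supply ≈ 3.41 A

After T₁: V = 230.00 × 640/978 = 150.51 V.
After T₂: V = 150.51 × 2285/287 = 1198.3 V.
I_load = 1198.3/1830 = 0.65482 A, so P_out = 1198.3 × 0.65482 = 784.69 W.
All ideal ⇒ P_in = P_out, so I_supply = 784.69/230 = 3.41 A.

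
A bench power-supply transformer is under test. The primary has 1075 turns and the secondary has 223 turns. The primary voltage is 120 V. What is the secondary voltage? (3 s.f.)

V_s/V_p = N_s/N_p, so V_s = 120 × 223/1075 = 24.9 V.

V_s ≈ 24.9 V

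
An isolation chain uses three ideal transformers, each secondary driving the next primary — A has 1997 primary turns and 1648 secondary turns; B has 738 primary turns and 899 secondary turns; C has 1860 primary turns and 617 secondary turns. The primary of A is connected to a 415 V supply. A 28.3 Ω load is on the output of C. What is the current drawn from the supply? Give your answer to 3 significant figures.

I_supply ≈ 1.63 A

Secondary of A: V = 415.00 × 1648/1997 = 342.47 V.
Secondary of B: V = 342.47 × 899/738 = 417.19 V.
Secondary of C: V = 417.19 × 617/1860 = 138.39 V.
I_load = 138.39/28.3 = 4.8901 A, so P_out = 138.39 × 4.8901 = 676.74 W.
All ideal ⇒ P_in = P_out, so I_supply = 676.74/415 = 1.63 A.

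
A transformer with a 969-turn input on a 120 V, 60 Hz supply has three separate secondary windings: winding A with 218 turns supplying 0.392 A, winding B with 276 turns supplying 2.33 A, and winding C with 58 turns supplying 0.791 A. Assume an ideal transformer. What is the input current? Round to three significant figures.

V_A = 120 × 218/969 = 26.997 V; V_B = 120 × 276/969 = 34.180 V; V_C = 120 × 58/969 = 7.1827 V.
P_out = V_A I_A + V_B I_B + V_C I_C = 26.997×0.392 + 34.180×2.33 + 7.1827×0.791 = 10.583 + 79.638 + 5.6815 = 95.903 W.
Ideal ⇒ P_in = P_out, so I_in = P_out/V_in = 95.903/120 = 0.799 A.

I_in ≈ 0.799 A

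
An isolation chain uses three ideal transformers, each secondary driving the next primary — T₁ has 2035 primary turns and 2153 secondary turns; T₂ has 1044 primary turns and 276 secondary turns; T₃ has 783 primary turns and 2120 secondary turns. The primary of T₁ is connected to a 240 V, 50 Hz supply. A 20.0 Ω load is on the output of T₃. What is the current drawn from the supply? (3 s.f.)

Secondary of T₁: V = 240.00 × 2153/2035 = 253.92 V.
Secondary of T₂: V = 253.92 × 276/1044 = 67.127 V.
Secondary of T₃: V = 67.127 × 2120/783 = 181.75 V.
I_load = 181.75/20.0 = 9.0875 A, so P_out = 181.75 × 9.0875 = 1651.6 W.
All ideal ⇒ P_in = P_out, so I_supply = 1651.6/240 = 6.88 A.

I_supply ≈ 6.88 A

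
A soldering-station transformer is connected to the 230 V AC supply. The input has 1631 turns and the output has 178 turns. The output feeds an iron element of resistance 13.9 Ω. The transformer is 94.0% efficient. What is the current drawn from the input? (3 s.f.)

V_out = 230 × 178/1631 = 25.101 V.
I_out = V_out/R = 25.101/13.9 = 1.8058 A.
P_out = V_out I_out = 25.101 × 1.8058 = 45.329 W.
P_in = P_out/η = 45.329/0.940 = 48.222 W.
I_in = P_in/V_in = 48.222/230 = 0.210 A.

I_in ≈ 0.210 A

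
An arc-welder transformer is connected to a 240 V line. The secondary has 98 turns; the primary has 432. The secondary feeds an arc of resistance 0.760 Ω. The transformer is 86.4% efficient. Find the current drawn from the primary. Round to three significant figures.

I_p ≈ 18.8 A

V_s = 240 × 98/432 = 54.444 V.
I_s = V_s/R = 54.444/0.760 = 71.637 A.
P_out = V_s I_s = 54.444 × 71.637 = 3900.3 W.
P_in = P_out/η = 3900.3/0.864 = 4514.2 W.
I_p = P_in/V_p = 4514.2/240 = 18.8 A.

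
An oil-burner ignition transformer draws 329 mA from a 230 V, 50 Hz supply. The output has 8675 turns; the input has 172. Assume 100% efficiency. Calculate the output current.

I_out ≈ 0.00652 A

I_out/I_in = N_in/N_out, so I_out = 0.329 × 172/8675 = 0.00652 A.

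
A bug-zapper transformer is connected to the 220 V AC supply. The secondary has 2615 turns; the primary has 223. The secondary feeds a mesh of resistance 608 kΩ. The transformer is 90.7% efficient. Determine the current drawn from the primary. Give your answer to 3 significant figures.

I_p ≈ 0.0549 A

V_s = 220 × 2615/223 = 2579.8 V.
I_s = V_s/R = 2579.8/608000 = 0.0042431 A.
P_out = V_s I_s = 2579.8 × 0.0042431 = 10.947 W.
P_in = P_out/η = 10.947/0.907 = 12.069 W.
I_p = P_in/V_p = 12.069/220 = 0.0549 A.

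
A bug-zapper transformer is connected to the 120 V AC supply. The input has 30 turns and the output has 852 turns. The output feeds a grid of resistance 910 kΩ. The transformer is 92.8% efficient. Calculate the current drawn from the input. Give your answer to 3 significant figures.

I_in ≈ 0.115 A

V_out = 120 × 852/30 = 3408.0 V.
I_out = V_out/R = 3408.0/910000 = 0.0037451 A.
P_out = V_out I_out = 3408.0 × 0.0037451 = 12.763 W.
P_in = P_out/η = 12.763/0.928 = 13.753 W.
I_in = P_in/V_in = 13.753/120 = 0.115 A.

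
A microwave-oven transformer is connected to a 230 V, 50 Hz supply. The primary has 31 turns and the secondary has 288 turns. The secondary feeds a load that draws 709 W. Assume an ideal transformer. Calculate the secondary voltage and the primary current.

V_s = V_p × N_s/N_p = 230 × 288/31 = 2136.8 V.
I_s = P/V_s = 709/2136.8 = 0.33181 A.
I_p = I_s × N_s/N_p = 0.33181 × 288/31 = 3.08 A.

V_s ≈ 2140 V, I_p ≈ 3.08 A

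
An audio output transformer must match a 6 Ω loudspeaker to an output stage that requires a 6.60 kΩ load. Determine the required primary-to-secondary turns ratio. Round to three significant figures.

N_p/N_s ≈ 33.2

Z_p/Z_s = (N_p/N_s)², so N_p/N_s = √(6600/6) = √1100 = 33.2.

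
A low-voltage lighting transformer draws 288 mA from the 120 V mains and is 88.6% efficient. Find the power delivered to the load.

P_in = V_in I_in = 120 × 0.288 = 34.560 W.
P_out = η P_in = 0.886 × 34.560 = 30.6 W.

P_out ≈ 30.6 W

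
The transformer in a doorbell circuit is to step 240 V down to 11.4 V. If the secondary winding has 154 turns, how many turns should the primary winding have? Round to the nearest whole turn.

N_p = 3242 turns

N_p/N_s = V_p/V_s, so N_p = 154 × 240/11.4 = 3242.1 ≈ 3242 turns.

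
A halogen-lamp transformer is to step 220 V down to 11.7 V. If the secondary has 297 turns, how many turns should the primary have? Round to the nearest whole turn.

N_p = 5585 turns

N_p/N_s = V_p/V_s, so N_p = 297 × 220/11.7 = 5584.6 ≈ 5585 turns.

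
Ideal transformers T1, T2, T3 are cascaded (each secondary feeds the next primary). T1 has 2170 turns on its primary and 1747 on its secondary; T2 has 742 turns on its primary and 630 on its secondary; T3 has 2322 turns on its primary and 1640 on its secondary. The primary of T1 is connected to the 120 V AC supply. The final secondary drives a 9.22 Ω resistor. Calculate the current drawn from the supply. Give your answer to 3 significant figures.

I_supply ≈ 3.03 A

Secondary of T1: V = 120.00 × 1747/2170 = 96.608 V.
Secondary of T2: V = 96.608 × 630/742 = 82.026 V.
Secondary of T3: V = 82.026 × 1640/2322 = 57.934 V.
I_load = 57.934/9.22 = 6.2835 A, so P_out = 57.934 × 6.2835 = 364.03 W.
All ideal ⇒ P_in = P_out, so I_supply = 364.03/120 = 3.03 A.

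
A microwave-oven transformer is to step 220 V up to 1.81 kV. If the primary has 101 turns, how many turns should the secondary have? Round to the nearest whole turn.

N_s = 831 turns

N_s/N_p = V_s/V_p, so N_s = 101 × 1810/220 = 831.0 ≈ 831 turns.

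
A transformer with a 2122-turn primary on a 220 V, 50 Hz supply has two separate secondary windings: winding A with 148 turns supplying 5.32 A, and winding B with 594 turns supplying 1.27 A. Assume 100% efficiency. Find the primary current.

V_A = 220 × 148/2122 = 15.344 V; V_B = 220 × 594/2122 = 61.583 V.
P_out = V_A I_A + V_B I_B = 15.344×5.32 + 61.583×1.27 = 81.630 + 78.211 = 159.84 W.
Ideal ⇒ P_in = P_out, so I_p = P_out/V_p = 159.84/220 = 0.727 A.

I_p ≈ 0.727 A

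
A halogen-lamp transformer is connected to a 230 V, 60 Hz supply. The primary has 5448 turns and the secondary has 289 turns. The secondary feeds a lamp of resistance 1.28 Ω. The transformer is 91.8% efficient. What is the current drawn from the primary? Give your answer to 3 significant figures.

V_s = 230 × 289/5448 = 12.201 V.
I_s = V_s/R = 12.201/1.28 = 9.5319 A.
P_out = V_s I_s = 12.201 × 9.5319 = 116.30 W.
P_in = P_out/η = 116.30/0.918 = 126.68 W.
I_p = P_in/V_p = 126.68/230 = 0.551 A.

I_p ≈ 0.551 A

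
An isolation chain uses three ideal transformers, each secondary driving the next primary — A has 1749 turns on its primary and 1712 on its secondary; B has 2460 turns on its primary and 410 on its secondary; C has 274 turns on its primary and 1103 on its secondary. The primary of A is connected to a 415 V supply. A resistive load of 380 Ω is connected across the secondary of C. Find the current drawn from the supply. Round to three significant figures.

I_supply ≈ 0.471 A

After A: V = 415.00 × 1712/1749 = 406.22 V.
After B: V = 406.22 × 410/2460 = 67.703 V.
After C: V = 67.703 × 1103/274 = 272.54 V.
I_load = 272.54/380 = 0.71722 A, so P_out = 272.54 × 0.71722 = 195.47 W.
All ideal ⇒ P_in = P_out, so I_supply = 195.47/415 = 0.471 A.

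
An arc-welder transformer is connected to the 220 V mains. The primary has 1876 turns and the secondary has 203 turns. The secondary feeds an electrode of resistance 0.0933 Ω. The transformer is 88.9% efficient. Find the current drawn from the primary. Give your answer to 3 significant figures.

I_p ≈ 31.1 A

V_s = 220 × 203/1876 = 23.806 V.
I_s = V_s/R = 23.806/0.0933 = 255.16 A.
P_out = V_s I_s = 23.806 × 255.16 = 6074.2 W.
P_in = P_out/η = 6074.2/0.889 = 6832.6 W.
I_p = P_in/V_p = 6832.6/220 = 31.1 A.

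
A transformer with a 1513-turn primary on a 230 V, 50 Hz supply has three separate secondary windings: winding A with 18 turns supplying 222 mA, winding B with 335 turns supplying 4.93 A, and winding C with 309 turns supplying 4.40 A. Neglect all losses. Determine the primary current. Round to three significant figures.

I_p ≈ 1.99 A

V_A = 230 × 18/1513 = 2.7363 V; V_B = 230 × 335/1513 = 50.925 V; V_C = 230 × 309/1513 = 46.973 V.
P_out = V_A I_A + V_B I_B + V_C I_C = 2.7363×0.222 + 50.925×4.93 + 46.973×4.40 = 0.60746 + 251.06 + 206.68 = 458.35 W.
Ideal ⇒ P_in = P_out, so I_p = P_out/V_p = 458.35/230 = 1.99 A.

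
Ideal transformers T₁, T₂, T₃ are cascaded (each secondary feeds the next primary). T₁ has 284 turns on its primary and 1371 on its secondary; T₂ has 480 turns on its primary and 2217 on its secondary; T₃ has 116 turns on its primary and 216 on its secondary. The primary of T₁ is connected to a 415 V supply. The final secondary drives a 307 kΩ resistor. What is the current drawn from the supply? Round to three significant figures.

Secondary of T₁: V = 415.00 × 1371/284 = 2003.4 V.
Secondary of T₂: V = 2003.4 × 2217/480 = 9253.2 V.
Secondary of T₃: V = 9253.2 × 216/116 = 17230 V.
I_load = 17230/307000 = 0.056124 A, so P_out = 17230 × 0.056124 = 967.02 W.
All ideal ⇒ P_in = P_out, so I_supply = 967.02/415 = 2.33 A.

I_supply ≈ 2.33 A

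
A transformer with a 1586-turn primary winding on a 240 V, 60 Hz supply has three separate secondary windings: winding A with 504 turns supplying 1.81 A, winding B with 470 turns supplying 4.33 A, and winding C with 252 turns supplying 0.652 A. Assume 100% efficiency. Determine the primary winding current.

I_p ≈ 1.96 A

V_A = 240 × 504/1586 = 76.267 V; V_B = 240 × 470/1586 = 71.122 V; V_C = 240 × 252/1586 = 38.134 V.
P_out = V_A I_A + V_B I_B + V_C I_C = 76.267×1.81 + 71.122×4.33 + 38.134×0.652 = 138.04 + 307.96 + 24.863 = 470.87 W.
Ideal ⇒ P_in = P_out, so I_p = P_out/V_p = 470.87/240 = 1.96 A.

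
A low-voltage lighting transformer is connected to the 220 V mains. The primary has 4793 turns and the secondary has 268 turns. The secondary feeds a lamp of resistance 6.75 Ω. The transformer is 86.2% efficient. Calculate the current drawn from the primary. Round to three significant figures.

V_s = 220 × 268/4793 = 12.301 V.
I_s = V_s/R = 12.301/6.75 = 1.8224 A.
P_out = V_s I_s = 12.301 × 1.8224 = 22.418 W.
P_in = P_out/η = 22.418/0.862 = 26.007 W.
I_p = P_in/V_p = 26.007/220 = 0.118 A.

I_p ≈ 0.118 A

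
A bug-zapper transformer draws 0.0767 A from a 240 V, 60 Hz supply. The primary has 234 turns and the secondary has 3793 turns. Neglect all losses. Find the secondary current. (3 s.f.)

I_s ≈ 0.00473 A

I_s/I_p = N_p/N_s, so I_s = 0.0767 × 234/3793 = 0.00473 A.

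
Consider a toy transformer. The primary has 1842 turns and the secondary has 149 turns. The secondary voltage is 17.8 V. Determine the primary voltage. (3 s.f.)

V_p/V_s = N_p/N_s, so V_p = 17.8 × 1842/149 = 220 V.

V_p ≈ 220 V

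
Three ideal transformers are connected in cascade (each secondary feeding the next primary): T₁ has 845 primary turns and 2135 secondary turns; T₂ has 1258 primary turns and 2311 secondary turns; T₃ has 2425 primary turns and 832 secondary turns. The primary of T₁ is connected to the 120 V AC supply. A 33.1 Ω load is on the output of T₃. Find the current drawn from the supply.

Secondary of T₁: V = 120.00 × 2135/845 = 303.20 V.
Secondary of T₂: V = 303.20 × 2311/1258 = 556.98 V.
Secondary of T₃: V = 556.98 × 832/2425 = 191.10 V.
I_load = 191.10/33.1 = 5.7733 A, so P_out = 191.10 × 5.7733 = 1103.3 W.
All ideal ⇒ P_in = P_out, so I_supply = 1103.3/120 = 9.19 A.

I_supply ≈ 9.19 A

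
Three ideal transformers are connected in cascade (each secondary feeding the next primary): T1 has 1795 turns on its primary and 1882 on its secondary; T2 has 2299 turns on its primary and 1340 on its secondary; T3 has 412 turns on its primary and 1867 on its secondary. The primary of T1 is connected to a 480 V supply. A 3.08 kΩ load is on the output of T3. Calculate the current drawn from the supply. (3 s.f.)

I_supply ≈ 1.20 A

Secondary of T1: V = 480.00 × 1882/1795 = 503.26 V.
Secondary of T2: V = 503.26 × 1340/2299 = 293.33 V.
Secondary of T3: V = 293.33 × 1867/412 = 1329.3 V.
I_load = 1329.3/3080 = 0.43158 A, so P_out = 1329.3 × 0.43158 = 573.68 W.
All ideal ⇒ P_in = P_out, so I_supply = 573.68/480 = 1.20 A.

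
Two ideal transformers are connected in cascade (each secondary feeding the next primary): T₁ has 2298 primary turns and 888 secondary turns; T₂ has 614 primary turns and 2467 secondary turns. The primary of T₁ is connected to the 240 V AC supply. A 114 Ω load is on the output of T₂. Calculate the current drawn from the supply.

I_supply ≈ 5.07 A

Secondary of T₁: V = 240.00 × 888/2298 = 92.742 V.
Secondary of T₂: V = 92.742 × 2467/614 = 372.63 V.
I_load = 372.63/114 = 3.2687 A, so P_out = 372.63 × 3.2687 = 1218.0 W.
All ideal ⇒ P_in = P_out, so I_supply = 1218.0/240 = 5.07 A.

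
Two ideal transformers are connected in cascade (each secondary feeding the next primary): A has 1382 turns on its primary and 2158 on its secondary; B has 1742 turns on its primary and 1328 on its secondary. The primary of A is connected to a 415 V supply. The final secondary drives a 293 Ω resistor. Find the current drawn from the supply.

Secondary of A: V = 415.00 × 2158/1382 = 648.02 V.
Secondary of B: V = 648.02 × 1328/1742 = 494.02 V.
I_load = 494.02/293 = 1.6861 A, so P_out = 494.02 × 1.6861 = 832.94 W.
All ideal ⇒ P_in = P_out, so I_supply = 832.94/415 = 2.01 A.

I_supply ≈ 2.01 A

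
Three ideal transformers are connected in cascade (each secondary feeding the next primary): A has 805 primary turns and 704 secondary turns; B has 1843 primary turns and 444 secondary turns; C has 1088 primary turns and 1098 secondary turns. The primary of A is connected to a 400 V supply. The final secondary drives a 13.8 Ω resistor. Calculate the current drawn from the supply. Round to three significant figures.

I_supply ≈ 1.31 A

Secondary of A: V = 400.00 × 704/805 = 349.81 V.
Secondary of B: V = 349.81 × 444/1843 = 84.274 V.
Secondary of C: V = 84.274 × 1098/1088 = 85.049 V.
I_load = 85.049/13.8 = 6.1630 A, so P_out = 85.049 × 6.1630 = 524.15 W.
All ideal ⇒ P_in = P_out, so I_supply = 524.15/400 = 1.31 A.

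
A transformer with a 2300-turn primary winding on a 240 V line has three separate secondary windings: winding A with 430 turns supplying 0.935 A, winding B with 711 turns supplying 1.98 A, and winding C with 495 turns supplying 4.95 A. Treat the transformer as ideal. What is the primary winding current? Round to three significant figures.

V_A = 240 × 430/2300 = 44.870 V; V_B = 240 × 711/2300 = 74.191 V; V_C = 240 × 495/2300 = 51.652 V.
P_out = V_A I_A + V_B I_B + V_C I_C = 44.870×0.935 + 74.191×1.98 + 51.652×4.95 = 41.953 + 146.90 + 255.68 = 444.53 W.
Ideal ⇒ P_in = P_out, so I_p = P_out/V_p = 444.53/240 = 1.85 A.

I_p ≈ 1.85 A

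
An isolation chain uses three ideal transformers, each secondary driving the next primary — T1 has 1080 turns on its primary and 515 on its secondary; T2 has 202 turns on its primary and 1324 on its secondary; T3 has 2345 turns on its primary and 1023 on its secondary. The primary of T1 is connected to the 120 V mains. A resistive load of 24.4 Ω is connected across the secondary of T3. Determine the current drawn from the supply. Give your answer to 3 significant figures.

Secondary of T1: V = 120.00 × 515/1080 = 57.222 V.
Secondary of T2: V = 57.222 × 1324/202 = 375.06 V.
Secondary of T3: V = 375.06 × 1023/2345 = 163.62 V.
I_load = 163.62/24.4 = 6.7057 A, so P_out = 163.62 × 6.7057 = 1097.2 W.
All ideal ⇒ P_in = P_out, so I_supply = 1097.2/120 = 9.14 A.

I_supply ≈ 9.14 A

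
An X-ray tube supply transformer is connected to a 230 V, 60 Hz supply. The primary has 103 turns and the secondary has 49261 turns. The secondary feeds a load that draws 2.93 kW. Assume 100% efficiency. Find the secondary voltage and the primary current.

V_s ≈ 110000 V, I_p ≈ 12.7 A

V_s = V_p × N_s/N_p = 230 × 49261/103 = 110000 V.
I_s = P/V_s = 2930/110000 = 0.026636 A.
I_p = I_s × N_s/N_p = 0.026636 × 49261/103 = 12.7 A.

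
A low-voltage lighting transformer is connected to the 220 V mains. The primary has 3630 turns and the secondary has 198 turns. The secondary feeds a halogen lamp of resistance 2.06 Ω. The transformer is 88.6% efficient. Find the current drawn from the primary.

I_p ≈ 0.359 A

V_s = 220 × 198/3630 = 12.000 V.
I_s = V_s/R = 12.000/2.06 = 5.8252 A.
P_out = V_s I_s = 12.000 × 5.8252 = 69.903 W.
P_in = P_out/η = 69.903/0.886 = 78.897 W.
I_p = P_in/V_p = 78.897/220 = 0.359 A.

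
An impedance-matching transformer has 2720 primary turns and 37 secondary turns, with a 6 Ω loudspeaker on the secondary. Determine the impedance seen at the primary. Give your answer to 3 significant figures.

Z_p = (N_p/N_s)² × Z_s = (2720/37)² × 6 = 32400 Ω.

Z_p ≈ 32400 Ω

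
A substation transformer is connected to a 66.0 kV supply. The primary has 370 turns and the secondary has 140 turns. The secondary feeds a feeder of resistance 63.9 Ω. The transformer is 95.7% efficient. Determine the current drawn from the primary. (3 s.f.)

V_s = 66000 × 140/370 = 24973 V.
I_s = V_s/R = 24973/63.9 = 390.81 A.
P_out = V_s I_s = 24973 × 390.81 = 9.7598×10^6 W.
P_in = P_out/η = 9.7598×10^6/0.957 = 1.0198×10^7 W.
I_p = P_in/V_p = 1.0198×10^7/66000 = 155 A.

I_p ≈ 155 A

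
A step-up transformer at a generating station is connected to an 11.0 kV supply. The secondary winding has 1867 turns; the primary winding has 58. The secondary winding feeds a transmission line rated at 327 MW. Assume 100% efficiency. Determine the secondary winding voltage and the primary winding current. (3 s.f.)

V_s ≈ 354000 V, I_p ≈ 29700 A

V_s = V_p × N_s/N_p = 11000 × 1867/58 = 354090 V.
I_s = P/V_s = 3.27×10^8/354090 = 923.50 A.
I_p = I_s × N_s/N_p = 923.50 × 1867/58 = 29700 A.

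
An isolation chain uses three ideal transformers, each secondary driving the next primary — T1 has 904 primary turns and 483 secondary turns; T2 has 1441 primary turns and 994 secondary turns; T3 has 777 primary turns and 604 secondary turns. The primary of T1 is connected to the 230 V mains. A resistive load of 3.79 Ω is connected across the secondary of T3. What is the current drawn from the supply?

I_supply ≈ 4.98 A

After T1: V = 230.00 × 483/904 = 122.89 V.
After T2: V = 122.89 × 994/1441 = 84.767 V.
After T3: V = 84.767 × 604/777 = 65.894 V.
I_load = 65.894/3.79 = 17.386 A, so P_out = 65.894 × 17.386 = 1145.6 W.
All ideal ⇒ P_in = P_out, so I_supply = 1145.6/230 = 4.98 A.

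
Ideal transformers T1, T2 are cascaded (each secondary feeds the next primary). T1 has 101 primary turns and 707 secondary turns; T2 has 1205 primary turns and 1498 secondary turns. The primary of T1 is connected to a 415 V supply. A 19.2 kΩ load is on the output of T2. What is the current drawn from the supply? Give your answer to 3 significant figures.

I_supply ≈ 1.64 A

After T1: V = 415.00 × 707/101 = 2905.0 V.
After T2: V = 2905.0 × 1498/1205 = 3611.4 V.
I_load = 3611.4/19200 = 0.18809 A, so P_out = 3611.4 × 0.18809 = 679.27 W.
All ideal ⇒ P_in = P_out, so I_supply = 679.27/415 = 1.64 A.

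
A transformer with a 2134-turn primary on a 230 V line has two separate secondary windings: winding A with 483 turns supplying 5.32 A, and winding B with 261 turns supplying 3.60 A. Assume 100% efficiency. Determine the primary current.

I_p ≈ 1.64 A

V_A = 230 × 483/2134 = 52.057 V; V_B = 230 × 261/2134 = 28.130 V.
P_out = V_A I_A + V_B I_B = 52.057×5.32 + 28.130×3.60 = 276.94 + 101.27 = 378.21 W.
Ideal ⇒ P_in = P_out, so I_p = P_out/V_p = 378.21/230 = 1.64 A.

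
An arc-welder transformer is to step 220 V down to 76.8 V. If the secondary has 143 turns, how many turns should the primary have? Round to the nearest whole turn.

N_p = 410 turns

N_p/N_s = V_p/V_s, so N_p = 143 × 220/76.8 = 409.6 ≈ 410 turns.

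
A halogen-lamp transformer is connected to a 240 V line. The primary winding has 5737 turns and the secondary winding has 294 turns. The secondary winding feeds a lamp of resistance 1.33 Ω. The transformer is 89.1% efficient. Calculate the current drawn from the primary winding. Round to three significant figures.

I_p ≈ 0.532 A

V_s = 240 × 294/5737 = 12.299 V.
I_s = V_s/R = 12.299/1.33 = 9.2475 A.
P_out = V_s I_s = 12.299 × 9.2475 = 113.74 W.
P_in = P_out/η = 113.74/0.891 = 127.65 W.
I_p = P_in/V_p = 127.65/240 = 0.532 A.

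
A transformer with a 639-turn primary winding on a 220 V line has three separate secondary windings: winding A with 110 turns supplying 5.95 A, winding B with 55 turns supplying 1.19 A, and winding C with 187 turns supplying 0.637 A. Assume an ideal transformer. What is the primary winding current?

I_p ≈ 1.31 A

V_A = 220 × 110/639 = 37.872 V; V_B = 220 × 55/639 = 18.936 V; V_C = 220 × 187/639 = 64.382 V.
P_out = V_A I_A + V_B I_B + V_C I_C = 37.872×5.95 + 18.936×1.19 + 64.382×0.637 = 225.34 + 22.534 + 41.011 = 288.88 W.
Ideal ⇒ P_in = P_out, so I_p = P_out/V_p = 288.88/220 = 1.31 A.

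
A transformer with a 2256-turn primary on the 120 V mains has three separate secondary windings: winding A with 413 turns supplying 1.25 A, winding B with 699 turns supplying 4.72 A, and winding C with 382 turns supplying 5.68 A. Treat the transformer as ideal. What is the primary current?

I_p ≈ 2.65 A

V_A = 120 × 413/2256 = 21.968 V; V_B = 120 × 699/2256 = 37.181 V; V_C = 120 × 382/2256 = 20.319 V.
P_out = V_A I_A + V_B I_B + V_C I_C = 21.968×1.25 + 37.181×4.72 + 20.319×5.68 = 27.460 + 175.49 + 115.41 = 318.37 W.
Ideal ⇒ P_in = P_out, so I_p = P_out/V_p = 318.37/120 = 2.65 A.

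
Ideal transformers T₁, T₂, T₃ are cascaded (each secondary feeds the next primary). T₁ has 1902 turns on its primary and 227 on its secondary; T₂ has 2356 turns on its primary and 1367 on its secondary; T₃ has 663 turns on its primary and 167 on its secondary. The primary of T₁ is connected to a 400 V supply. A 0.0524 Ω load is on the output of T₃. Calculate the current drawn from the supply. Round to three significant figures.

I_supply ≈ 2.32 A

Secondary of T₁: V = 400.00 × 227/1902 = 47.739 V.
Secondary of T₂: V = 47.739 × 1367/2356 = 27.699 V.
Secondary of T₃: V = 27.699 × 167/663 = 6.9770 V.
I_load = 6.9770/0.0524 = 133.15 A, so P_out = 6.9770 × 133.15 = 928.99 W.
All ideal ⇒ P_in = P_out, so I_supply = 928.99/400 = 2.32 A.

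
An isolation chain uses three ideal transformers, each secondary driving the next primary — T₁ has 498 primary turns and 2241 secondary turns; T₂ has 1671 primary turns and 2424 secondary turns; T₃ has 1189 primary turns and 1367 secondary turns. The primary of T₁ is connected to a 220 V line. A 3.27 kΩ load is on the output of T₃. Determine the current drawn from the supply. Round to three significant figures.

I_supply ≈ 3.79 A

Secondary of T₁: V = 220.00 × 2241/498 = 990.00 V.
Secondary of T₂: V = 990.00 × 2424/1671 = 1436.1 V.
Secondary of T₃: V = 1436.1 × 1367/1189 = 1651.1 V.
I_load = 1651.1/3270 = 0.50493 A, so P_out = 1651.1 × 0.50493 = 833.70 W.
All ideal ⇒ P_in = P_out, so I_supply = 833.70/220 = 3.79 A.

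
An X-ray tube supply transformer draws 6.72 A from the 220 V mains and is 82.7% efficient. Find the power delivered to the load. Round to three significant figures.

P_in = V_in I_in = 220 × 6.72 = 1478.4 W.
P_out = η P_in = 0.827 × 1478.4 = 1220 W.

P_out ≈ 1220 W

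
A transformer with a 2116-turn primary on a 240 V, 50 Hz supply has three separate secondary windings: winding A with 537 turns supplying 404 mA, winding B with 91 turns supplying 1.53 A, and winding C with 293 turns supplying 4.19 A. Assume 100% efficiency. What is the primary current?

I_p ≈ 0.749 A

V_A = 240 × 537/2116 = 60.907 V; V_B = 240 × 91/2116 = 10.321 V; V_C = 240 × 293/2116 = 33.233 V.
P_out = V_A I_A + V_B I_B + V_C I_C = 60.907×0.404 + 10.321×1.53 + 33.233×4.19 = 24.607 + 15.792 + 139.24 = 179.64 W.
Ideal ⇒ P_in = P_out, so I_p = P_out/V_p = 179.64/240 = 0.749 A.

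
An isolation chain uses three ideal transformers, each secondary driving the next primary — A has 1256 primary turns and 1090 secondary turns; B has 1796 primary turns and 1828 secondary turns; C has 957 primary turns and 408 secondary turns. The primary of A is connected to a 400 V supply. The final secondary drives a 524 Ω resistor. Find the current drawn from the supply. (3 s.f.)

After A: V = 400.00 × 1090/1256 = 347.13 V.
After B: V = 347.13 × 1828/1796 = 353.32 V.
After C: V = 353.32 × 408/957 = 150.63 V.
I_load = 150.63/524 = 0.28746 A, so P_out = 150.63 × 0.28746 = 43.301 W.
All ideal ⇒ P_in = P_out, so I_supply = 43.301/400 = 0.108 A.

I_supply ≈ 0.108 A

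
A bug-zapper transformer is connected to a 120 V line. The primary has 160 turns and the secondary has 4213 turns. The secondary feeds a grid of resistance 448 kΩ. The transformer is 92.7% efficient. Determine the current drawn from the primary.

V_s = 120 × 4213/160 = 3159.8 V.
I_s = V_s/R = 3159.8/448000 = 0.0070530 A.
P_out = V_s I_s = 3159.8 × 0.0070530 = 22.286 W.
P_in = P_out/η = 22.286/0.927 = 24.041 W.
I_p = P_in/V_p = 24.041/120 = 0.200 A.

I_p ≈ 0.200 A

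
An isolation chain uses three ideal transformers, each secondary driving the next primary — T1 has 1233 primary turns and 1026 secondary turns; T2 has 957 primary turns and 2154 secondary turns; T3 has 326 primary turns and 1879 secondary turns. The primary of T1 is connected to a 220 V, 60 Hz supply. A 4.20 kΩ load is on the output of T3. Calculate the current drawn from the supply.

After T1: V = 220.00 × 1026/1233 = 183.07 V.
After T2: V = 183.07 × 2154/957 = 412.04 V.
After T3: V = 412.04 × 1879/326 = 2374.9 V.
I_load = 2374.9/4200 = 0.56546 A, so P_out = 2374.9 × 0.56546 = 1342.9 W.
All ideal ⇒ P_in = P_out, so I_supply = 1342.9/220 = 6.10 A.

I_supply ≈ 6.10 A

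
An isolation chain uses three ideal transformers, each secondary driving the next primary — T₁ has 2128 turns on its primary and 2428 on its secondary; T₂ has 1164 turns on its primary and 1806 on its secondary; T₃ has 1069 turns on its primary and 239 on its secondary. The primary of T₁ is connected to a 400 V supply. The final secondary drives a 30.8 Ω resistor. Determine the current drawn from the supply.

After T₁: V = 400.00 × 2428/2128 = 456.39 V.
After T₂: V = 456.39 × 1806/1164 = 708.11 V.
After T₃: V = 708.11 × 239/1069 = 158.31 V.
I_load = 158.31/30.8 = 5.1401 A, so P_out = 158.31 × 5.1401 = 813.75 W.
All ideal ⇒ P_in = P_out, so I_supply = 813.75/400 = 2.03 A.

I_supply ≈ 2.03 A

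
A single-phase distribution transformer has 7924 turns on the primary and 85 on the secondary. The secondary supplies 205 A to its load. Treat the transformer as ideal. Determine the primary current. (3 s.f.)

For an ideal transformer I_p/I_s = N_s/N_p, so I_p = 205 × 85/7924 = 2.20 A.

I_p ≈ 2.20 A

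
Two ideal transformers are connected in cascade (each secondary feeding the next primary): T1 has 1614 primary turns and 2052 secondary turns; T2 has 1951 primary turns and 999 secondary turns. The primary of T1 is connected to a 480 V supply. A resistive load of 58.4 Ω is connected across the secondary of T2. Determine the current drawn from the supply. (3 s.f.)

Secondary of T1: V = 480.00 × 2052/1614 = 610.26 V.
Secondary of T2: V = 610.26 × 999/1951 = 312.48 V.
I_load = 312.48/58.4 = 5.3507 A, so P_out = 312.48 × 5.3507 = 1672.0 W.
All ideal ⇒ P_in = P_out, so I_supply = 1672.0/480 = 3.48 A.

I_supply ≈ 3.48 A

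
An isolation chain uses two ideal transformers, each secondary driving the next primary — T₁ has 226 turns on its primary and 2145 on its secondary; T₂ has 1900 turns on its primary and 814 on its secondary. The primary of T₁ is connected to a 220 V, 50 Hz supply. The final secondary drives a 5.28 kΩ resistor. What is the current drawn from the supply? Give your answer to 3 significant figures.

Secondary of T₁: V = 220.00 × 2145/226 = 2088.1 V.
Secondary of T₂: V = 2088.1 × 814/1900 = 894.57 V.
I_load = 894.57/5280 = 0.16943 A, so P_out = 894.57 × 0.16943 = 151.56 W.
All ideal ⇒ P_in = P_out, so I_supply = 151.56/220 = 0.689 A.

I_supply ≈ 0.689 A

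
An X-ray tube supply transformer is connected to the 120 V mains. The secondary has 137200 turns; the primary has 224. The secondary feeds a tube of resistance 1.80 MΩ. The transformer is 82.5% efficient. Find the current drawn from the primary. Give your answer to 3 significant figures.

I_p ≈ 30.3 A

V_s = 120 × 137200/224 = 73500 V.
I_s = V_s/R = 73500/(1.80×10^6) = 0.040833 A.
P_out = V_s I_s = 73500 × 0.040833 = 3001.2 W.
P_in = P_out/η = 3001.2/0.825 = 3637.9 W.
I_p = P_in/V_p = 3637.9/120 = 30.3 A.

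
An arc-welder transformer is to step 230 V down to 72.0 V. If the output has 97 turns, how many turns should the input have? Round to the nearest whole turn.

N_in = 310 turns

N_in/N_out = V_in/V_out, so N_in = 97 × 230/72.0 = 309.9 ≈ 310 turns.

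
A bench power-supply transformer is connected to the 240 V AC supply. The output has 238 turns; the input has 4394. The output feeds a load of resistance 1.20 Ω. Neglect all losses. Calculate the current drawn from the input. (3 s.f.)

V_out = V_in × N_out/N_in = 240 × 238/4394 = 13.000 V.
I_out = V_out/R = 13.000/1.20 = 10.833 A.
For an ideal transformer I_in N_in = I_out N_out, so I_in = 10.833 × 238/4394 = 0.587 A.

I_in ≈ 0.587 A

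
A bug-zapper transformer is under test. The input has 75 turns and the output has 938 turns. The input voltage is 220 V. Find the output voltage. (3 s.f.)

V_out/V_in = N_out/N_in, so V_out = 220 × 938/75 = 2750 V.

V_out ≈ 2750 V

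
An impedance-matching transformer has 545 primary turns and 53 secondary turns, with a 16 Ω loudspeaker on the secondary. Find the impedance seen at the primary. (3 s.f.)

Z_p ≈ 1690 Ω

Z_p = (N_p/N_s)² × Z_s = (545/53)² × 16 = 1690 Ω.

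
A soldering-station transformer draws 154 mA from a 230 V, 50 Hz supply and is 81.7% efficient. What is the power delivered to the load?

P_out ≈ 28.9 W

P_in = V_p I_p = 230 × 0.154 = 35.420 W.
P_out = η P_in = 0.817 × 35.420 = 28.9 W.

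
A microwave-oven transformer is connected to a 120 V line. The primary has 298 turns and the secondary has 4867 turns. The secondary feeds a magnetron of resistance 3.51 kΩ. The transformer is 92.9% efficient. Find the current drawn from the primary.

V_s = 120 × 4867/298 = 1959.9 V.
I_s = V_s/R = 1959.9/3510 = 0.55837 A.
P_out = V_s I_s = 1959.9 × 0.55837 = 1094.3 W.
P_in = P_out/η = 1094.3/0.929 = 1178.0 W.
I_p = P_in/V_p = 1178.0/120 = 9.82 A.

I_p ≈ 9.82 A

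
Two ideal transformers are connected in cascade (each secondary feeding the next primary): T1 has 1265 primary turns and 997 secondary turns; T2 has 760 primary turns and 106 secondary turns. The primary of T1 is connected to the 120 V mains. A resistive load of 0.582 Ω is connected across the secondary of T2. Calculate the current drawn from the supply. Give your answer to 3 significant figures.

After T1: V = 120.00 × 997/1265 = 94.577 V.
After T2: V = 94.577 × 106/760 = 13.191 V.
I_load = 13.191/0.582 = 22.665 A, so P_out = 13.191 × 22.665 = 298.97 W.
All ideal ⇒ P_in = P_out, so I_supply = 298.97/120 = 2.49 A.

I_supply ≈ 2.49 A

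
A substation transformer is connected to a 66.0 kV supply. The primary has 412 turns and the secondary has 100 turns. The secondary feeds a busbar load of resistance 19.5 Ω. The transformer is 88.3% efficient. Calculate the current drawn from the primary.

I_p ≈ 226 A

V_s = 66000 × 100/412 = 16019 V.
I_s = V_s/R = 16019/19.5 = 821.51 A.
P_out = V_s I_s = 16019 × 821.51 = 1.3160×10^7 W.
P_in = P_out/η = 1.3160×10^7/0.883 = 1.4904×10^7 W.
I_p = P_in/V_p = 1.4904×10^7/66000 = 226 A.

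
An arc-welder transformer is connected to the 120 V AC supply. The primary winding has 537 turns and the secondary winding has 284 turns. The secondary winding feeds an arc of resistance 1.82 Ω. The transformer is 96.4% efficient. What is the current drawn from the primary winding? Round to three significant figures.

I_p ≈ 19.1 A

V_s = 120 × 284/537 = 63.464 V.
I_s = V_s/R = 63.464/1.82 = 34.870 A.
P_out = V_s I_s = 63.464 × 34.870 = 2213.0 W.
P_in = P_out/η = 2213.0/0.964 = 2295.6 W.
I_p = P_in/V_p = 2295.6/120 = 19.1 A.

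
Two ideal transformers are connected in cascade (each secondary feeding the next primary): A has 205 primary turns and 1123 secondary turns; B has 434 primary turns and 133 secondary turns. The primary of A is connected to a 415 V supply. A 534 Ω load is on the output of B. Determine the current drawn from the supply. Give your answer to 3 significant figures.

Secondary of A: V = 415.00 × 1123/205 = 2273.4 V.
Secondary of B: V = 2273.4 × 133/434 = 696.68 V.
I_load = 696.68/534 = 1.3047 A, so P_out = 696.68 × 1.3047 = 908.93 W.
All ideal ⇒ P_in = P_out, so I_supply = 908.93/415 = 2.19 A.

I_supply ≈ 2.19 A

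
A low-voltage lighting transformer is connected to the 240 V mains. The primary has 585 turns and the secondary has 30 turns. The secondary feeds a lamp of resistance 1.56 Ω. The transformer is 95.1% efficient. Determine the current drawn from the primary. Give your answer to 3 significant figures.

V_s = 240 × 30/585 = 12.308 V.
I_s = V_s/R = 12.308/1.56 = 7.8895 A.
P_out = V_s I_s = 12.308 × 7.8895 = 97.102 W.
P_in = P_out/η = 97.102/0.951 = 102.11 W.
I_p = P_in/V_p = 102.11/240 = 0.425 A.

I_p ≈ 0.425 A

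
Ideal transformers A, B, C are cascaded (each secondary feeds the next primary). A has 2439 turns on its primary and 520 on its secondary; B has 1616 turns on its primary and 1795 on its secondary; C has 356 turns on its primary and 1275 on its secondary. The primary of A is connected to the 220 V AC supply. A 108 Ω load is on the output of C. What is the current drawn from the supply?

I_supply ≈ 1.47 A

Secondary of A: V = 220.00 × 520/2439 = 46.904 V.
Secondary of B: V = 46.904 × 1795/1616 = 52.100 V.
Secondary of C: V = 52.100 × 1275/356 = 186.59 V.
I_load = 186.59/108 = 1.7277 A, so P_out = 186.59 × 1.7277 = 322.38 W.
All ideal ⇒ P_in = P_out, so I_supply = 322.38/220 = 1.47 A.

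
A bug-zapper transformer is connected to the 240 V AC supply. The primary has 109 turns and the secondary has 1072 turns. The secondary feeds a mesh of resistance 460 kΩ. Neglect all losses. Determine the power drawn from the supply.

V_s = V_p × N_s/N_p = 240 × 1072/109 = 2360.4 V.
I_s = V_s/R = 2360.4/460000 = 0.0051312 A.
I_p = I_s × N_s/N_p = 0.0051312 × 1072/109 = 0.050465 A.
P = V_p I_p = 240 × 0.050465 = 12.1 W.

P ≈ 12.1 W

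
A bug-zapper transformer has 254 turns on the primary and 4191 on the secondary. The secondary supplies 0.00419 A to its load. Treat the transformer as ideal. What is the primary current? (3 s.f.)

I_p ≈ 0.0691 A

For an ideal transformer I_p/I_s = N_s/N_p, so I_p = 0.00419 × 4191/254 = 0.0691 A.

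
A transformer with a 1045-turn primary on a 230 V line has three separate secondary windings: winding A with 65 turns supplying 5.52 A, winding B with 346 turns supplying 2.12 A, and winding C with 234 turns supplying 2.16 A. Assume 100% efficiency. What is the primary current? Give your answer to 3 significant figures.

I_p ≈ 1.53 A

V_A = 230 × 65/1045 = 14.306 V; V_B = 230 × 346/1045 = 76.153 V; V_C = 230 × 234/1045 = 51.502 V.
P_out = V_A I_A + V_B I_B + V_C I_C = 14.306×5.52 + 76.153×2.12 + 51.502×2.16 = 78.970 + 161.44 + 111.25 = 351.66 W.
Ideal ⇒ P_in = P_out, so I_p = P_out/V_p = 351.66/230 = 1.53 A.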